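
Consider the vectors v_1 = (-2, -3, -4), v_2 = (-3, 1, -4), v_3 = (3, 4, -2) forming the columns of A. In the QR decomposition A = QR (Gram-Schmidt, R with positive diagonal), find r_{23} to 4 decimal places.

v_1 = (-2, -3, -4); ‖v_1‖ = 5.3852, so e_1 = (-0.3714, -0.5571, -0.7428).
e_1·v_2 = (-0.3714)·(-3) + (-0.5571)·1 + (-0.7428)·(-4) = 3.5282.
u_2 = v_2 − 3.5282·e_1 = (-1.6897, 2.9655, -1.3793).
‖u_2‖ = 3.6813, so e_2 = (-0.4590, 0.8056, -0.3747).
r_{23} = e_2·v_3 = 2.5947.

r_{23} = 2.5947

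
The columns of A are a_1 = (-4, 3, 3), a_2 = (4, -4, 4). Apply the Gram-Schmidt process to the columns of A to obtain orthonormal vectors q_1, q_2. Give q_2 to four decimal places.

q_2 = (0.3329, -0.4068, 0.8507)

a_1 = (-4, 3, 3); ‖a_1‖ = 5.8310, so q_1 = (-0.6860, 0.5145, 0.5145).
q_1·a_2 = (-0.6860)·4 + 0.5145·(-4) + 0.5145·4 = -2.7440.
u_2 = a_2 + 2.7440·q_1 = (2.1176, -2.5882, 5.4118).
‖u_2‖ = 6.3616, so q_2 = (0.3329, -0.4068, 0.8507).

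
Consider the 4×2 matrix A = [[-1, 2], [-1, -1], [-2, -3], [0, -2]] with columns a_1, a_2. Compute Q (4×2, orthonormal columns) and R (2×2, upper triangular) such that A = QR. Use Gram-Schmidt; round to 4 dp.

Q = [[-0.4082, 0.7618], [-0.4082, -0.0448], [-0.8165, -0.3585], [0.0000, -0.5377]], R = [[2.4495, 2.0412], [0.0000, 3.7193]]

a_1 = (-1, -1, -2, 0); ‖a_1‖ = 2.4495, so e_1 = (-0.4082, -0.4082, -0.8165, 0.0000).
e_1·a_2 = (-0.4082)·2 + (-0.4082)·(-1) + (-0.8165)·(-3) + 0.0000·(-2) = 2.0412.
u_2 = a_2 − 2.0412·e_1 = (2.8333, -0.1667, -1.3333, -2.0000).
‖u_2‖ = 3.7193, so e_2 = (0.7618, -0.0448, -0.3585, -0.5377).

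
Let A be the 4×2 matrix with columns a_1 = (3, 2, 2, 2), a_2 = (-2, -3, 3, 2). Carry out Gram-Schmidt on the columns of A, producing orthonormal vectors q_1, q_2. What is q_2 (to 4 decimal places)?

q_2 = (-0.3374, -0.5530, 0.6280, 0.4312)

a_1 = (3, 2, 2, 2); ‖a_1‖ = 4.5826, so q_1 = (0.6547, 0.4364, 0.4364, 0.4364).
q_1·a_2 = 0.6547·(-2) + 0.4364·(-3) + 0.4364·3 + 0.4364·2 = -0.4364.
u_2 = a_2 + 0.4364·q_1 = (-1.7143, -2.8095, 3.1905, 2.1905).
‖u_2‖ = 5.0803, so q_2 = (-0.3374, -0.5530, 0.6280, 0.4312).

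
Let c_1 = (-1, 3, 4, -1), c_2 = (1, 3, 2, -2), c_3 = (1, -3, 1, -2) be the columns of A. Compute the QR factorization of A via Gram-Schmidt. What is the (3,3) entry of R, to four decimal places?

r_{33} = 3.7859

e_1 = c_1/‖c_1‖ = (-1, 3, 4, -1)/5.1962 = (-0.1925, 0.5774, 0.7698, -0.1925).
r_{12} = e_1·c_2 = 3.4641.
u_2 = c_2 − 3.4641·e_1 = (1.6667, 1.0000, -0.6667, -1.3333).
‖u_2‖ = 2.4495, so e_2 = (0.6804, 0.4082, -0.2722, -0.5443).
r_{13} = e_1·c_3 = -0.7698; r_{23} = e_2·c_3 = 0.2722.
u_3 = c_3 + 0.7698·e_1 − 0.2722·e_2 = (0.6667, -2.6667, 1.6667, -2.0000).
r_{33} = ‖u_3‖ = 3.7859.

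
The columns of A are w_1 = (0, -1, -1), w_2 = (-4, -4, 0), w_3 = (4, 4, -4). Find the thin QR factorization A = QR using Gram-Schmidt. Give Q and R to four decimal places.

w_1 = (0, -1, -1); ‖w_1‖ = 1.4142, so e_1 = (0.0000, -0.7071, -0.7071).
e_1·w_2 = 0.0000·(-4) + (-0.7071)·(-4) + (-0.7071)·0 = 2.8284.
u_2 = w_2 − 2.8284·e_1 = (-4.0000, -2.0000, 2.0000).
‖u_2‖ = 4.8990, so e_2 = (-0.8165, -0.4082, 0.4082).
e_1·w_3 = 0.0000·4 + (-0.7071)·4 + (-0.7071)·(-4) = 0.0000; e_2·w_3 = (-0.8165)·4 + (-0.4082)·4 + 0.4082·(-4) = -6.5320.
u_3 = w_3 + 0.0000·e_1 + 6.5320·e_2 = (-1.3333, 1.3333, -1.3333).
‖u_3‖ = 2.3094, so e_3 = (-0.5774, 0.5774, -0.5774).

Q = [[0.0000, -0.8165, -0.5774], [-0.7071, -0.4082, 0.5774], [-0.7071, 0.4082, -0.5774]], R = [[1.4142, 2.8284, 0.0000], [0.0000, 4.8990, -6.5320], [0.0000, 0.0000, 2.3094]]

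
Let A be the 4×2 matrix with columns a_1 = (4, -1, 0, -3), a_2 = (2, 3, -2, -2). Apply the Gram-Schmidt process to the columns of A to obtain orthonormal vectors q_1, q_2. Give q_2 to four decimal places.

q_2 = (0.0761, 0.8467, -0.4947, -0.1807)

a_1 = (4, -1, 0, -3); ‖a_1‖ = 5.0990, so q_1 = (0.7845, -0.1961, 0.0000, -0.5883).
q_1·a_2 = 0.7845·2 + (-0.1961)·3 + 0.0000·(-2) + (-0.5883)·(-2) = 2.1573.
u_2 = a_2 − 2.1573·q_1 = (0.3077, 3.4231, -2.0000, -0.7308).
‖u_2‖ = 4.0430, so q_2 = (0.0761, 0.8467, -0.4947, -0.1807).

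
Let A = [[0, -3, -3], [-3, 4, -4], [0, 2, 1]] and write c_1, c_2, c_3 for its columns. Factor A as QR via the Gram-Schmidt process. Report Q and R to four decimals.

c_1 = (0, -3, 0); ‖c_1‖ = 3.0000, so e_1 = (0.0000, -1.0000, 0.0000).
e_1·c_2 = 0.0000·(-3) + (-1.0000)·4 + 0.0000·2 = -4.0000.
u_2 = c_2 + 4.0000·e_1 = (-3.0000, 0.0000, 2.0000).
‖u_2‖ = 3.6056, so e_2 = (-0.8321, 0.0000, 0.5547).
e_1·c_3 = 0.0000·(-3) + (-1.0000)·(-4) + 0.0000·1 = 4.0000; e_2·c_3 = (-0.8321)·(-3) + 0.0000·(-4) + 0.5547·1 = 3.0509.
u_3 = c_3 − 4.0000·e_1 − 3.0509·e_2 = (-0.4615, 0.0000, -0.6923).
‖u_3‖ = 0.8321, so e_3 = (-0.5547, 0.0000, -0.8321).

Q = [[0.0000, -0.8321, -0.5547], [-1.0000, 0.0000, 0.0000], [0.0000, 0.5547, -0.8321]], R = [[3.0000, -4.0000, 4.0000], [0.0000, 3.6056, 3.0509], [0.0000, 0.0000, 0.8321]]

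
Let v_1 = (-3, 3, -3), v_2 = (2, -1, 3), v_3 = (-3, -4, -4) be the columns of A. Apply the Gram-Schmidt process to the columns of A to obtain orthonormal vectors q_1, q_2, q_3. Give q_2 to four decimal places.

q_1 = v_1/‖v_1‖ = (-3, 3, -3)/5.1962 = (-0.5774, 0.5774, -0.5774).
r_{12} = q_1·v_2 = -3.4641.
u_2 = v_2 + 3.4641·q_1 = (0.0000, 1.0000, 1.0000).
‖u_2‖ = 1.4142, so q_2 = (0.0000, 0.7071, 0.7071).

q_2 = (0.0000, 0.7071, 0.7071)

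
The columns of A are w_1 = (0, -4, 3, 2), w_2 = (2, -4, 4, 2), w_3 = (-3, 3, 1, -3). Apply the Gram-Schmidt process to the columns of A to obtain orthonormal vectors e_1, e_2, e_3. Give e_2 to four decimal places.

w_1 = (0, -4, 3, 2); ‖w_1‖ = 5.3852, so e_1 = (0.0000, -0.7428, 0.5571, 0.3714).
e_1·w_2 = 0.0000·2 + (-0.7428)·(-4) + 0.5571·4 + 0.3714·2 = 5.9423.
u_2 = w_2 − 5.9423·e_1 = (2.0000, 0.4138, 0.6897, -0.2069).
‖u_2‖ = 2.1656, so e_2 = (0.9235, 0.1911, 0.3185, -0.0955).

e_2 = (0.9235, 0.1911, 0.3185, -0.0955)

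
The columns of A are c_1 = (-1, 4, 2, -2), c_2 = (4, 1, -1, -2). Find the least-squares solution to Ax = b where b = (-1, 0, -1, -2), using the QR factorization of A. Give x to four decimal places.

c_1 = (-1, 4, 2, -2); ‖c_1‖ = 5.0000, so q_1 = (-0.2000, 0.8000, 0.4000, -0.4000).
q_1·c_2 = (-0.2000)·4 + 0.8000·1 + 0.4000·(-1) + (-0.4000)·(-2) = 0.4000.
u_2 = c_2 − 0.4000·q_1 = (4.0800, 0.6800, -1.1600, -1.8400).
‖u_2‖ = 4.6733, so q_2 = (0.8730, 0.1455, -0.2482, -0.3937).
Qᵀb = (0.6000, 0.1626).
Back-substitute: x_2 = 0.1626/4.6733 = 0.0348.
x_1 = (0.6000 − 0.4000·0.0348)/5.0000 = 0.1172.

x = (0.1172, 0.0348)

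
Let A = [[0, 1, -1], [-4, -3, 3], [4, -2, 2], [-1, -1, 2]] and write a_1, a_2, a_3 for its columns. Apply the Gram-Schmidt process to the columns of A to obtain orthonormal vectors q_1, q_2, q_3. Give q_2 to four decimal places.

q_2 = (0.2650, -0.6343, -0.6905, -0.2248)

q_1 = a_1/‖a_1‖ = (0, -4, 4, -1)/5.7446 = (0.0000, -0.6963, 0.6963, -0.1741).
r_{12} = q_1·a_2 = 0.8704.
u_2 = a_2 − 0.8704·q_1 = (1.0000, -2.3939, -2.6061, -0.8485).
‖u_2‖ = 3.7739, so q_2 = (0.2650, -0.6343, -0.6905, -0.2248).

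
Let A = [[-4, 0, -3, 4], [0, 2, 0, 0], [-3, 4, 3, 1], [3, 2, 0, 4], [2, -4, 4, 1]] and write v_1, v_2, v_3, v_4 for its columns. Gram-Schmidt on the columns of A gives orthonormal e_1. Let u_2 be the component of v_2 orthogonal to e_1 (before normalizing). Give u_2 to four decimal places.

u_2 = (-1.4737, 2.0000, 2.8947, 3.1053, -3.2632)

e_1 = v_1/‖v_1‖ = (-4, 0, -3, 3, 2)/6.1644 = (-0.6489, 0.0000, -0.4867, 0.4867, 0.3244).
r_{12} = e_1·v_2 = -2.2711.
u_2 = v_2 + 2.2711·e_1 = (-1.4737, 2.0000, 2.8947, 3.1053, -3.2632).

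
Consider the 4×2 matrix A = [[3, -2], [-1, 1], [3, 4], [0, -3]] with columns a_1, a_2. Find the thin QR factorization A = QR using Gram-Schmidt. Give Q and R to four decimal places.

Q = [[0.6882, -0.5208], [-0.2294, 0.2359], [0.6882, 0.5995], [0.0000, -0.5601]], R = [[4.3589, 1.1471], [0.0000, 5.3558]]

e_1 = a_1/‖a_1‖ = (3, -1, 3, 0)/4.3589 = (0.6882, -0.2294, 0.6882, 0.0000).
r_{12} = e_1·a_2 = 1.1471.
u_2 = a_2 − 1.1471·e_1 = (-2.7895, 1.2632, 3.2105, -3.0000).
‖u_2‖ = 5.3558, so e_2 = (-0.5208, 0.2359, 0.5995, -0.5601).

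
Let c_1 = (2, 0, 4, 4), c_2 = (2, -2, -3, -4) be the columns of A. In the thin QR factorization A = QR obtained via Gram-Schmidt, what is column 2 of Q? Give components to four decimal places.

e_2 = (0.8085, -0.4851, -0.0808, -0.3234)

c_1 = (2, 0, 4, 4); ‖c_1‖ = 6.0000, so e_1 = (0.3333, 0.0000, 0.6667, 0.6667).
e_1·c_2 = 0.3333·2 + 0.0000·(-2) + 0.6667·(-3) + 0.6667·(-4) = -4.0000.
u_2 = c_2 + 4.0000·e_1 = (3.3333, -2.0000, -0.3333, -1.3333).
‖u_2‖ = 4.1231, so e_2 = (0.8085, -0.4851, -0.0808, -0.3234).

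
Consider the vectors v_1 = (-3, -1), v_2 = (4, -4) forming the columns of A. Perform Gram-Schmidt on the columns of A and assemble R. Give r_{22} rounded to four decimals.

r_{22} = 5.0596

v_1 = (-3, -1); ‖v_1‖ = 3.1623, so q_1 = (-0.9487, -0.3162).
q_1·v_2 = (-0.9487)·4 + (-0.3162)·(-4) = -2.5298.
u_2 = v_2 + 2.5298·q_1 = (1.6000, -4.8000).
r_{22} = ‖u_2‖ = 5.0596.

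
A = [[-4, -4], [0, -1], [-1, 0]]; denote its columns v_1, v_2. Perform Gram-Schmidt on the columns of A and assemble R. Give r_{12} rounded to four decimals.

r_{12} = 3.8806

v_1 = (-4, 0, -1); ‖v_1‖ = 4.1231, so q_1 = (-0.9701, 0.0000, -0.2425).
r_{12} = q_1·v_2 = 3.8806.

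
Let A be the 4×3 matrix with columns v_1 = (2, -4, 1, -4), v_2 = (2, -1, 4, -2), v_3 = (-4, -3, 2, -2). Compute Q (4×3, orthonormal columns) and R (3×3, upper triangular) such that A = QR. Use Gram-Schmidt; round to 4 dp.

q_1 = v_1/‖v_1‖ = (2, -4, 1, -4)/6.0828 = (0.3288, -0.6576, 0.1644, -0.6576).
r_{12} = q_1·v_2 = 3.2880.
u_2 = v_2 − 3.2880·q_1 = (0.9189, 1.1622, 3.4595, 0.1622).
‖u_2‖ = 3.7669, so q_2 = (0.2439, 0.3085, 0.9184, 0.0430).
r_{13} = q_1·v_3 = 2.3016; r_{23} = q_2·v_3 = -0.1507.
u_3 = v_3 − 2.3016·q_1 + 0.1507·q_2 = (-4.7200, -1.4400, 1.7600, -0.4800).
‖u_3‖ = 5.2612, so q_3 = (-0.8971, -0.2737, 0.3345, -0.0912).

Q = [[0.3288, 0.2439, -0.8971], [-0.6576, 0.3085, -0.2737], [0.1644, 0.9184, 0.3345], [-0.6576, 0.0430, -0.0912]], R = [[6.0828, 3.2880, 2.3016], [0.0000, 3.7669, -0.1507], [0.0000, 0.0000, 5.2612]]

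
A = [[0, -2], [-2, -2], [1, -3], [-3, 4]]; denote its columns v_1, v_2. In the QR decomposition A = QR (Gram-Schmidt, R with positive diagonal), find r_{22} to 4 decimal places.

r_{22} = 4.9353

e_1 = v_1/‖v_1‖ = (0, -2, 1, -3)/3.7417 = (0.0000, -0.5345, 0.2673, -0.8018).
r_{12} = e_1·v_2 = -2.9399.
u_2 = v_2 + 2.9399·e_1 = (-2.0000, -3.5714, -2.2143, 1.6429).
r_{22} = ‖u_2‖ = 4.9353.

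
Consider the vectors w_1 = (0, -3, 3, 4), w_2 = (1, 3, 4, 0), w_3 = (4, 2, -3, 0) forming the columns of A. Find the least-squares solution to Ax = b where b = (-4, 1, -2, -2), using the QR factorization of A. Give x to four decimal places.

w_1 = (0, -3, 3, 4); ‖w_1‖ = 5.8310, so q_1 = (0.0000, -0.5145, 0.5145, 0.6860).
q_1·w_2 = 0.0000·1 + (-0.5145)·3 + 0.5145·4 + 0.6860·0 = 0.5145.
u_2 = w_2 − 0.5145·q_1 = (1.0000, 3.2647, 3.7353, -0.3529).
‖u_2‖ = 5.0730, so q_2 = (0.1971, 0.6435, 0.7363, -0.0696).
q_1·w_3 = 0.0000·4 + (-0.5145)·2 + 0.5145·(-3) + 0.6860·0 = -2.5725; q_2·w_3 = 0.1971·4 + 0.6435·2 + 0.7363·(-3) + (-0.0696)·0 = -0.1333.
u_3 = w_3 + 2.5725·q_1 + 0.1333·q_2 = (4.0263, 0.7623, -1.5783, 1.7554).
‖u_3‖ = 4.7291, so q_3 = (0.8514, 0.1612, -0.3337, 0.3712).
Qᵀb = (-2.9155, -1.4784, -3.3193).
Back-substitute: x_3 = -3.3193/4.7291 = -0.7019.
x_2 = (-1.4784 + 0.1333·(-0.7019))/5.0730 = -0.3099.
x_1 = (-2.9155 − 0.5145·(-0.3099) + 2.5725·(-0.7019))/5.8310 = -0.7823.

x = (-0.7823, -0.3099, -0.7019)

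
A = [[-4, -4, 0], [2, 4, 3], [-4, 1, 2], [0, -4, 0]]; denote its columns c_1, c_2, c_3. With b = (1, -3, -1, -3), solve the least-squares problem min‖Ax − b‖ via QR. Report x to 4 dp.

x = (-0.5731, 0.5761, -1.5547)

c_1 = (-4, 2, -4, 0); ‖c_1‖ = 6.0000, so e_1 = (-0.6667, 0.3333, -0.6667, 0.0000).
e_1·c_2 = (-0.6667)·(-4) + 0.3333·4 + (-0.6667)·1 + 0.0000·(-4) = 3.3333.
u_2 = c_2 − 3.3333·e_1 = (-1.7778, 2.8889, 3.2222, -4.0000).
‖u_2‖ = 6.1554, so e_2 = (-0.2888, 0.4693, 0.5235, -0.6498).
e_1·c_3 = (-0.6667)·0 + 0.3333·3 + (-0.6667)·2 + 0.0000·0 = -0.3333; e_2·c_3 = (-0.2888)·0 + 0.4693·3 + 0.5235·2 + (-0.6498)·0 = 2.4549.
u_3 = c_3 + 0.3333·e_1 − 2.4549·e_2 = (0.4868, 1.9589, 0.4927, 1.5953).
‖u_3‖ = 2.6196, so e_3 = (0.1858, 0.7478, 0.1881, 0.6090).
Qᵀb = (-1.0000, -0.2708, -4.0727).
Back-substitute: x_3 = -4.0727/2.6196 = -1.5547.
x_2 = (-0.2708 − 2.4549·(-1.5547))/6.1554 = 0.5761.
x_1 = (-1.0000 − 3.3333·0.5761 + 0.3333·(-1.5547))/6.0000 = -0.5731.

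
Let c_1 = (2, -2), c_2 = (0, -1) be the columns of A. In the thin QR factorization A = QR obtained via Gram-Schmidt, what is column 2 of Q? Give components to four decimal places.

c_1 = (2, -2); ‖c_1‖ = 2.8284, so q_1 = (0.7071, -0.7071).
q_1·c_2 = 0.7071·0 + (-0.7071)·(-1) = 0.7071.
u_2 = c_2 − 0.7071·q_1 = (-0.5000, -0.5000).
‖u_2‖ = 0.7071, so q_2 = (-0.7071, -0.7071).

q_2 = (-0.7071, -0.7071)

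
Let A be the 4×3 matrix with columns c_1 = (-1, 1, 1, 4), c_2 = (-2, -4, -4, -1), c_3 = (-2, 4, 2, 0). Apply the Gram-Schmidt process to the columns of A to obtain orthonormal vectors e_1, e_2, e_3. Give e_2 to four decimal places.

e_2 = (-0.4484, -0.6166, -0.6166, 0.1962)

c_1 = (-1, 1, 1, 4); ‖c_1‖ = 4.3589, so e_1 = (-0.2294, 0.2294, 0.2294, 0.9177).
e_1·c_2 = (-0.2294)·(-2) + 0.2294·(-4) + 0.2294·(-4) + 0.9177·(-1) = -2.2942.
u_2 = c_2 + 2.2942·e_1 = (-2.5263, -3.4737, -3.4737, 1.1053).
‖u_2‖ = 5.6335, so e_2 = (-0.4484, -0.6166, -0.6166, 0.1962).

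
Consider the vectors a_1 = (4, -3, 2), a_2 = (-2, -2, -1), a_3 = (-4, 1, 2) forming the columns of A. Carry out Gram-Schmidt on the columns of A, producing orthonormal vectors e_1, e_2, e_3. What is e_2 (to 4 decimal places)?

e_2 = (-0.4983, -0.8305, -0.2491)

a_1 = (4, -3, 2); ‖a_1‖ = 5.3852, so e_1 = (0.7428, -0.5571, 0.3714).
e_1·a_2 = 0.7428·(-2) + (-0.5571)·(-2) + 0.3714·(-1) = -0.7428.
u_2 = a_2 + 0.7428·e_1 = (-1.4483, -2.4138, -0.7241).
‖u_2‖ = 2.9066, so e_2 = (-0.4983, -0.8305, -0.2491).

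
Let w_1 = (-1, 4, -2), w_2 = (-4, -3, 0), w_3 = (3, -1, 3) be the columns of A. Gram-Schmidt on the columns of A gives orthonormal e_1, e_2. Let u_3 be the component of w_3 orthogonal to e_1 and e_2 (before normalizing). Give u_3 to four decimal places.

u_3 = (-0.4035, 0.5380, 1.2777)

e_1 = w_1/‖w_1‖ = (-1, 4, -2)/4.5826 = (-0.2182, 0.8729, -0.4364).
r_{12} = e_1·w_2 = -1.7457.
u_2 = w_2 + 1.7457·e_1 = (-4.3810, -1.4762, -0.7619).
‖u_2‖ = 4.6853, so e_2 = (-0.9350, -0.3151, -0.1626).
r_{13} = e_1·w_3 = -2.8368; r_{23} = e_2·w_3 = -2.9779.
u_3 = w_3 + 2.8368·e_1 + 2.9779·e_2 = (-0.4035, 0.5380, 1.2777).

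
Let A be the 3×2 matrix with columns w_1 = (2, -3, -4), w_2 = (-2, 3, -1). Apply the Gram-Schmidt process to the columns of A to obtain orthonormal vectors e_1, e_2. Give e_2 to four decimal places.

e_2 = (-0.4120, 0.6180, -0.6695)

w_1 = (2, -3, -4); ‖w_1‖ = 5.3852, so e_1 = (0.3714, -0.5571, -0.7428).
e_1·w_2 = 0.3714·(-2) + (-0.5571)·3 + (-0.7428)·(-1) = -1.6713.
u_2 = w_2 + 1.6713·e_1 = (-1.3793, 2.0690, -2.2414).
‖u_2‖ = 3.3477, so e_2 = (-0.4120, 0.6180, -0.6695).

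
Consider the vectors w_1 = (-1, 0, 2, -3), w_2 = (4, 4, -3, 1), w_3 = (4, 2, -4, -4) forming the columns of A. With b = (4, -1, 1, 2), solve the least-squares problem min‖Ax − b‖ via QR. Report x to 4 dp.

w_1 = (-1, 0, 2, -3); ‖w_1‖ = 3.7417, so e_1 = (-0.2673, 0.0000, 0.5345, -0.8018).
e_1·w_2 = (-0.2673)·4 + 0.0000·4 + 0.5345·(-3) + (-0.8018)·1 = -3.4744.
u_2 = w_2 + 3.4744·e_1 = (3.0714, 4.0000, -1.1429, -1.7857).
‖u_2‖ = 5.4707, so e_2 = (0.5614, 0.7312, -0.2089, -0.3264).
e_1·w_3 = (-0.2673)·4 + 0.0000·2 + 0.5345·(-4) + (-0.8018)·(-4) = 0.0000; e_2·w_3 = 0.5614·4 + 0.7312·2 + (-0.2089)·(-4) + (-0.3264)·(-4) = 5.8493.
u_3 = w_3 + 0.0000·e_1 − 5.8493·e_2 = (0.7160, -2.2768, -2.7780, -2.0907).
‖u_3‖ = 4.2173, so e_3 = (0.1698, -0.5399, -0.6587, -0.4957).
Qᵀb = (-2.1381, 0.6528, -0.4312).
Back-substitute: x_3 = -0.4312/4.2173 = -0.1023.
x_2 = (0.6528 − 5.8493·(-0.1023))/5.4707 = 0.2287.
x_1 = (-2.1381 + 3.4744·0.2287 + 0.0000·(-0.1023))/3.7417 = -0.3591.

x = (-0.3591, 0.2287, -0.1023)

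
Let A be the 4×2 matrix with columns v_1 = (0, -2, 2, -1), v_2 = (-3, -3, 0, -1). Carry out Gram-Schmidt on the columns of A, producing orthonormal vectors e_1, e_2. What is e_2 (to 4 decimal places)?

e_1 = v_1/‖v_1‖ = (0, -2, 2, -1)/3.0000 = (0.0000, -0.6667, 0.6667, -0.3333).
r_{12} = e_1·v_2 = 2.3333.
u_2 = v_2 − 2.3333·e_1 = (-3.0000, -1.4444, -1.5556, -0.2222).
‖u_2‖ = 3.6818, so e_2 = (-0.8148, -0.3923, -0.4225, -0.0604).

e_2 = (-0.8148, -0.3923, -0.4225, -0.0604)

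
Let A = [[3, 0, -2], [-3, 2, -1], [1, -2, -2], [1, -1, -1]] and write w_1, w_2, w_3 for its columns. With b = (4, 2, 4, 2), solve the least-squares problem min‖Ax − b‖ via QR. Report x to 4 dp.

w_1 = (3, -3, 1, 1); ‖w_1‖ = 4.4721, so q_1 = (0.6708, -0.6708, 0.2236, 0.2236).
q_1·w_2 = 0.6708·0 + (-0.6708)·2 + 0.2236·(-2) + 0.2236·(-1) = -2.0125.
u_2 = w_2 + 2.0125·q_1 = (1.3500, 0.6500, -1.5500, -0.5500).
‖u_2‖ = 2.2249, so q_2 = (0.6068, 0.2922, -0.6967, -0.2472).
q_1·w_3 = 0.6708·(-2) + (-0.6708)·(-1) + 0.2236·(-2) + 0.2236·(-1) = -1.3416; q_2·w_3 = 0.6068·(-2) + 0.2922·(-1) + (-0.6967)·(-2) + (-0.2472)·(-1) = 0.1348.
u_3 = w_3 + 1.3416·q_1 − 0.1348·q_2 = (-1.1818, -1.9394, -1.6061, -0.6667).
‖u_3‖ = 2.8604, so q_3 = (-0.4132, -0.6780, -0.5615, -0.2331).
Qᵀb = (2.6833, -0.2697, -5.7208).
Back-substitute: x_3 = -5.7208/2.8604 = -2.0000.
x_2 = (-0.2697 − 0.1348·(-2.0000))/2.2249 = 0.0000.
x_1 = (2.6833 + 2.0125·0.0000 + 1.3416·(-2.0000))/4.4721 = 0.0000.

x = (0.0000, 0.0000, -2.0000)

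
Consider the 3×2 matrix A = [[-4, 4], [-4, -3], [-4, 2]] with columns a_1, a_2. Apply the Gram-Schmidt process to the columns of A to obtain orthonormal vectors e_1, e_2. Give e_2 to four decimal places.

e_1 = a_1/‖a_1‖ = (-4, -4, -4)/6.9282 = (-0.5774, -0.5774, -0.5774).
r_{12} = e_1·a_2 = -1.7321.
u_2 = a_2 + 1.7321·e_1 = (3.0000, -4.0000, 1.0000).
‖u_2‖ = 5.0990, so e_2 = (0.5883, -0.7845, 0.1961).

e_2 = (0.5883, -0.7845, 0.1961)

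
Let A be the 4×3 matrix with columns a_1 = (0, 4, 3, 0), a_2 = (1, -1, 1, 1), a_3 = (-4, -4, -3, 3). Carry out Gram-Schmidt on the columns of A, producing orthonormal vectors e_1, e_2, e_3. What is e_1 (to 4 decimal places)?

e_1 = a_1/‖a_1‖ = (0, 4, 3, 0)/5.0000 = (0.0000, 0.8000, 0.6000, 0.0000).

e_1 = (0.0000, 0.8000, 0.6000, 0.0000)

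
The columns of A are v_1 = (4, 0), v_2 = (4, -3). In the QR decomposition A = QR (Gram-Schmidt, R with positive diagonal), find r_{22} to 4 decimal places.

v_1 = (4, 0); ‖v_1‖ = 4.0000, so e_1 = (1.0000, 0.0000).
e_1·v_2 = 1.0000·4 + 0.0000·(-3) = 4.0000.
u_2 = v_2 − 4.0000·e_1 = (0.0000, -3.0000).
r_{22} = ‖u_2‖ = 3.0000.

r_{22} = 3.0000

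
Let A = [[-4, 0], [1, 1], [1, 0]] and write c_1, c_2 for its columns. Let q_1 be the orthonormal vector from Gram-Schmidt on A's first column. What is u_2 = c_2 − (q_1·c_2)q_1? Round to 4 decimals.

c_1 = (-4, 1, 1); ‖c_1‖ = 4.2426, so q_1 = (-0.9428, 0.2357, 0.2357).
q_1·c_2 = (-0.9428)·0 + 0.2357·1 + 0.2357·0 = 0.2357.
u_2 = c_2 − 0.2357·q_1 = (0.2222, 0.9444, -0.0556).

u_2 = (0.2222, 0.9444, -0.0556)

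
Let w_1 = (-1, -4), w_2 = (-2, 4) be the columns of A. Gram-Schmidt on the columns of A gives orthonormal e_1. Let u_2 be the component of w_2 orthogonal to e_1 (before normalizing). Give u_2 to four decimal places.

u_2 = (-2.8235, 0.7059)

w_1 = (-1, -4); ‖w_1‖ = 4.1231, so e_1 = (-0.2425, -0.9701).
e_1·w_2 = (-0.2425)·(-2) + (-0.9701)·4 = -3.3955.
u_2 = w_2 + 3.3955·e_1 = (-2.8235, 0.7059).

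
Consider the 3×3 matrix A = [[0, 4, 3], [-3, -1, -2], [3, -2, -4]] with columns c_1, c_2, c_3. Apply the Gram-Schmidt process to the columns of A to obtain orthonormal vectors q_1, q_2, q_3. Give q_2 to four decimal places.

q_2 = (0.8835, -0.3313, -0.3313)

c_1 = (0, -3, 3); ‖c_1‖ = 4.2426, so q_1 = (0.0000, -0.7071, 0.7071).
q_1·c_2 = 0.0000·4 + (-0.7071)·(-1) + 0.7071·(-2) = -0.7071.
u_2 = c_2 + 0.7071·q_1 = (4.0000, -1.5000, -1.5000).
‖u_2‖ = 4.5277, so q_2 = (0.8835, -0.3313, -0.3313).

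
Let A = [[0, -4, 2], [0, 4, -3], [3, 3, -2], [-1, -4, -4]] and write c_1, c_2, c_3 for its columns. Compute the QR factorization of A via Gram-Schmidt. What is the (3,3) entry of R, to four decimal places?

q_1 = c_1/‖c_1‖ = (0, 0, 3, -1)/3.1623 = (0.0000, 0.0000, 0.9487, -0.3162).
r_{12} = q_1·c_2 = 4.1110.
u_2 = c_2 − 4.1110·q_1 = (-4.0000, 4.0000, -0.9000, -2.7000).
‖u_2‖ = 6.3325, so q_2 = (-0.6317, 0.6317, -0.1421, -0.4264).
r_{13} = q_1·c_3 = -0.6325; r_{23} = q_2·c_3 = -1.1686.
u_3 = c_3 + 0.6325·q_1 + 1.1686·q_2 = (1.2618, -2.2618, -1.5661, -4.6983).
r_{33} = ‖u_3‖ = 5.5888.

r_{33} = 5.5888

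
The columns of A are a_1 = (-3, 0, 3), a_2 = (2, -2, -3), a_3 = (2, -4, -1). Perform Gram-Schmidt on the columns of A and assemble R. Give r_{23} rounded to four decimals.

e_1 = a_1/‖a_1‖ = (-3, 0, 3)/4.2426 = (-0.7071, 0.0000, 0.7071).
r_{12} = e_1·a_2 = -3.5355.
u_2 = a_2 + 3.5355·e_1 = (-0.5000, -2.0000, -0.5000).
‖u_2‖ = 2.1213, so e_2 = (-0.2357, -0.9428, -0.2357).
r_{23} = e_2·a_3 = 3.5355.

r_{23} = 3.5355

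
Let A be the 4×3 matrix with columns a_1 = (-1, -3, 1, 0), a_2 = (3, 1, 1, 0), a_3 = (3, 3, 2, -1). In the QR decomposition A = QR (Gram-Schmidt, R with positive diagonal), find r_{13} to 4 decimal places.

r_{13} = -3.0151

q_1 = a_1/‖a_1‖ = (-1, -3, 1, 0)/3.3166 = (-0.3015, -0.9045, 0.3015, 0.0000).
r_{13} = q_1·a_3 = -3.0151.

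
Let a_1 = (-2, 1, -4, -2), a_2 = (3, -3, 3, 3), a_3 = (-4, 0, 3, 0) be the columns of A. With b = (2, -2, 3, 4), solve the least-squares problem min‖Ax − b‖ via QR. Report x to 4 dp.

x = (-0.0955, 0.8556, 0.1274)

a_1 = (-2, 1, -4, -2); ‖a_1‖ = 5.0000, so q_1 = (-0.4000, 0.2000, -0.8000, -0.4000).
q_1·a_2 = (-0.4000)·3 + 0.2000·(-3) + (-0.8000)·3 + (-0.4000)·3 = -5.4000.
u_2 = a_2 + 5.4000·q_1 = (0.8400, -1.9200, -1.3200, 0.8400).
‖u_2‖ = 2.6153, so q_2 = (0.3212, -0.7341, -0.5047, 0.3212).
q_1·a_3 = (-0.4000)·(-4) + 0.2000·0 + (-0.8000)·3 + (-0.4000)·0 = -0.8000; q_2·a_3 = 0.3212·(-4) + (-0.7341)·0 + (-0.5047)·3 + 0.3212·0 = -2.7989.
u_3 = a_3 + 0.8000·q_1 + 2.7989·q_2 = (-3.4211, -1.8947, 0.9474, 0.5789).
‖u_3‖ = 4.0653, so q_3 = (-0.8415, -0.4661, 0.2330, 0.1424).
Qᵀb = (-5.2000, 1.8812, 0.5179).
Back-substitute: x_3 = 0.5179/4.0653 = 0.1274.
x_2 = (1.8812 + 2.7989·0.1274)/2.6153 = 0.8556.
x_1 = (-5.2000 + 5.4000·0.8556 + 0.8000·0.1274)/5.0000 = -0.0955.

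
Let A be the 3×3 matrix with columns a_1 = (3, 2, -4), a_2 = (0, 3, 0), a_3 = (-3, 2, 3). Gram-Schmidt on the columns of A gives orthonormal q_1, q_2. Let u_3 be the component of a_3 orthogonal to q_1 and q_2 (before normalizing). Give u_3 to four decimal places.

q_1 = a_1/‖a_1‖ = (3, 2, -4)/5.3852 = (0.5571, 0.3714, -0.7428).
r_{12} = q_1·a_2 = 1.1142.
u_2 = a_2 − 1.1142·q_1 = (-0.6207, 2.5862, 0.8276).
‖u_2‖ = 2.7854, so q_2 = (-0.2228, 0.9285, 0.2971).
r_{13} = q_1·a_3 = -3.1568; r_{23} = q_2·a_3 = 3.4168.
u_3 = a_3 + 3.1568·q_1 − 3.4168·q_2 = (-0.4800, 0.0000, -0.3600).

u_3 = (-0.4800, 0.0000, -0.3600)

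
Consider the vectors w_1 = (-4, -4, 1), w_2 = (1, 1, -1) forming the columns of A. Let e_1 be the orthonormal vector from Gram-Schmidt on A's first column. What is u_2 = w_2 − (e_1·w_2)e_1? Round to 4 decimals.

w_1 = (-4, -4, 1); ‖w_1‖ = 5.7446, so e_1 = (-0.6963, -0.6963, 0.1741).
e_1·w_2 = (-0.6963)·1 + (-0.6963)·1 + 0.1741·(-1) = -1.5667.
u_2 = w_2 + 1.5667·e_1 = (-0.0909, -0.0909, -0.7273).

u_2 = (-0.0909, -0.0909, -0.7273)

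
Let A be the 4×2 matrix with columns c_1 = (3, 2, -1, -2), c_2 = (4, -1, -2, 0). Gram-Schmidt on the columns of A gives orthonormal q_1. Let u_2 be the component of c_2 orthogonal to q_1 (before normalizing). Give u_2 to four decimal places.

c_1 = (3, 2, -1, -2); ‖c_1‖ = 4.2426, so q_1 = (0.7071, 0.4714, -0.2357, -0.4714).
q_1·c_2 = 0.7071·4 + 0.4714·(-1) + (-0.2357)·(-2) + (-0.4714)·0 = 2.8284.
u_2 = c_2 − 2.8284·q_1 = (2.0000, -2.3333, -1.3333, 1.3333).

u_2 = (2.0000, -2.3333, -1.3333, 1.3333)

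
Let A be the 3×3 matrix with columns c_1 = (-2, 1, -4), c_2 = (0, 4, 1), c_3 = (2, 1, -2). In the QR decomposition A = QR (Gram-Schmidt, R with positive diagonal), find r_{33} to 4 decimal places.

q_1 = c_1/‖c_1‖ = (-2, 1, -4)/4.5826 = (-0.4364, 0.2182, -0.8729).
r_{12} = q_1·c_2 = 0.0000.
u_2 = c_2 + 0.0000·q_1 = (0.0000, 4.0000, 1.0000).
‖u_2‖ = 4.1231, so q_2 = (0.0000, 0.9701, 0.2425).
r_{13} = q_1·c_3 = 1.0911; r_{23} = q_2·c_3 = 0.4851.
u_3 = c_3 − 1.0911·q_1 − 0.4851·q_2 = (2.4762, 0.2913, -1.1653).
r_{33} = ‖u_3‖ = 2.7521.

r_{33} = 2.7521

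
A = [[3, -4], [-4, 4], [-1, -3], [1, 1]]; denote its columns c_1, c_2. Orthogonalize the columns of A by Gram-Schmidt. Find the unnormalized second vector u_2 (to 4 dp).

c_1 = (3, -4, -1, 1); ‖c_1‖ = 5.1962, so q_1 = (0.5774, -0.7698, -0.1925, 0.1925).
q_1·c_2 = 0.5774·(-4) + (-0.7698)·4 + (-0.1925)·(-3) + 0.1925·1 = -4.6188.
u_2 = c_2 + 4.6188·q_1 = (-1.3333, 0.4444, -3.8889, 1.8889).

u_2 = (-1.3333, 0.4444, -3.8889, 1.8889)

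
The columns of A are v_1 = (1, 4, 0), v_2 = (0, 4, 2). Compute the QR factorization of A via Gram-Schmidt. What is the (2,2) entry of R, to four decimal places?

v_1 = (1, 4, 0); ‖v_1‖ = 4.1231, so e_1 = (0.2425, 0.9701, 0.0000).
e_1·v_2 = 0.2425·0 + 0.9701·4 + 0.0000·2 = 3.8806.
u_2 = v_2 − 3.8806·e_1 = (-0.9412, 0.2353, 2.0000).
r_{22} = ‖u_2‖ = 2.2229.

r_{22} = 2.2229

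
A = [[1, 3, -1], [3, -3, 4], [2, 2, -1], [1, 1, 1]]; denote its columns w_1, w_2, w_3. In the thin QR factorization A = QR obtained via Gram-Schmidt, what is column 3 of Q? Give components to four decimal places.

e_3 = (0.2660, 0.0887, -0.6287, 0.7254)

w_1 = (1, 3, 2, 1); ‖w_1‖ = 3.8730, so e_1 = (0.2582, 0.7746, 0.5164, 0.2582).
e_1·w_2 = 0.2582·3 + 0.7746·(-3) + 0.5164·2 + 0.2582·1 = -0.2582.
u_2 = w_2 + 0.2582·e_1 = (3.0667, -2.8000, 2.1333, 1.0667).
‖u_2‖ = 4.7889, so e_2 = (0.6404, -0.5847, 0.4455, 0.2227).
e_1·w_3 = 0.2582·(-1) + 0.7746·4 + 0.5164·(-1) + 0.2582·1 = 2.5820; e_2·w_3 = 0.6404·(-1) + (-0.5847)·4 + 0.4455·(-1) + 0.2227·1 = -3.2019.
u_3 = w_3 − 2.5820·e_1 + 3.2019·e_2 = (0.3837, 0.1279, -0.9070, 1.0465).
‖u_3‖ = 1.4427, so e_3 = (0.2660, 0.0887, -0.6287, 0.7254).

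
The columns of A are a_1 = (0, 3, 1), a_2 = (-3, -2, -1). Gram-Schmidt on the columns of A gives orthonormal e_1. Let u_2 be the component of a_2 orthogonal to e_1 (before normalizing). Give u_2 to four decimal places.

u_2 = (-3.0000, 0.1000, -0.3000)

e_1 = a_1/‖a_1‖ = (0, 3, 1)/3.1623 = (0.0000, 0.9487, 0.3162).
r_{12} = e_1·a_2 = -2.2136.
u_2 = a_2 + 2.2136·e_1 = (-3.0000, 0.1000, -0.3000).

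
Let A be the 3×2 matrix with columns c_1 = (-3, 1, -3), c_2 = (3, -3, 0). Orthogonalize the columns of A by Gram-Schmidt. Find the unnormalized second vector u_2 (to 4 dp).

c_1 = (-3, 1, -3); ‖c_1‖ = 4.3589, so e_1 = (-0.6882, 0.2294, -0.6882).
e_1·c_2 = (-0.6882)·3 + 0.2294·(-3) + (-0.6882)·0 = -2.7530.
u_2 = c_2 + 2.7530·e_1 = (1.1053, -2.3684, -1.8947).

u_2 = (1.1053, -2.3684, -1.8947)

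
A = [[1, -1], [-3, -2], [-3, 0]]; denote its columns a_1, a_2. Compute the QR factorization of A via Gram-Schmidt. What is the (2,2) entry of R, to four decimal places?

r_{22} = 1.9194

q_1 = a_1/‖a_1‖ = (1, -3, -3)/4.3589 = (0.2294, -0.6882, -0.6882).
r_{12} = q_1·a_2 = 1.1471.
u_2 = a_2 − 1.1471·q_1 = (-1.2632, -1.2105, 0.7895).
r_{22} = ‖u_2‖ = 1.9194.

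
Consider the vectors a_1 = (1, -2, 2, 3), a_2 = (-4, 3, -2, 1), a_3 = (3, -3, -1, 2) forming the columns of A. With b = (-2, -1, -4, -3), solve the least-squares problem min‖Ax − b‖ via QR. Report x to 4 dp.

a_1 = (1, -2, 2, 3); ‖a_1‖ = 4.2426, so q_1 = (0.2357, -0.4714, 0.4714, 0.7071).
q_1·a_2 = 0.2357·(-4) + (-0.4714)·3 + 0.4714·(-2) + 0.7071·1 = -2.5927.
u_2 = a_2 + 2.5927·q_1 = (-3.3889, 1.7778, -0.7778, 2.8333).
‖u_2‖ = 4.8247, so q_2 = (-0.7024, 0.3685, -0.1612, 0.5873).
q_1·a_3 = 0.2357·3 + (-0.4714)·(-3) + 0.4714·(-1) + 0.7071·2 = 3.0641; q_2·a_3 = (-0.7024)·3 + 0.3685·(-3) + (-0.1612)·(-1) + 0.5873·2 = -1.8769.
u_3 = a_3 − 3.0641·q_1 + 1.8769·q_2 = (0.9594, -0.8640, -2.7470, 0.9356).
‖u_3‖ = 3.1762, so q_3 = (0.3021, -0.2720, -0.8649, 0.2946).
Qᵀb = (-4.0069, -0.0806, 2.2437).
Back-substitute: x_3 = 2.2437/3.1762 = 0.7064.
x_2 = (-0.0806 + 1.8769·0.7064)/4.8247 = 0.2581.
x_1 = (-4.0069 + 2.5927·0.2581 − 3.0641·0.7064)/4.2426 = -1.2969.

x = (-1.2969, 0.2581, 0.7064)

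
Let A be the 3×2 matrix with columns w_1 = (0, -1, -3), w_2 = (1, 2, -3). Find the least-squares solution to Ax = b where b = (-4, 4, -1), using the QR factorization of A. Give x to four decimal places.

x = (-0.6923, 0.8462)

w_1 = (0, -1, -3); ‖w_1‖ = 3.1623, so q_1 = (0.0000, -0.3162, -0.9487).
q_1·w_2 = 0.0000·1 + (-0.3162)·2 + (-0.9487)·(-3) = 2.2136.
u_2 = w_2 − 2.2136·q_1 = (1.0000, 2.7000, -0.9000).
‖u_2‖ = 3.0166, so q_2 = (0.3315, 0.8950, -0.2983).
Qᵀb = (-0.3162, 2.5525).
Back-substitute: x_2 = 2.5525/3.0166 = 0.8462.
x_1 = (-0.3162 − 2.2136·0.8462)/3.1623 = -0.6923.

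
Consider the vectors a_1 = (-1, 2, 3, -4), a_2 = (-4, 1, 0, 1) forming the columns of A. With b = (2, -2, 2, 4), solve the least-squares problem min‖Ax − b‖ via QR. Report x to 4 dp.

x = (-0.5149, -0.2761)

e_1 = a_1/‖a_1‖ = (-1, 2, 3, -4)/5.4772 = (-0.1826, 0.3651, 0.5477, -0.7303).
r_{12} = e_1·a_2 = 0.3651.
u_2 = a_2 − 0.3651·e_1 = (-3.9333, 0.8667, -0.2000, 1.2667).
‖u_2‖ = 4.2269, so e_2 = (-0.9305, 0.2050, -0.0473, 0.2997).
Qᵀb = (-2.9212, -1.1671).
Back-substitute: x_2 = -1.1671/4.2269 = -0.2761.
x_1 = (-2.9212 − 0.3651·(-0.2761))/5.4772 = -0.5149.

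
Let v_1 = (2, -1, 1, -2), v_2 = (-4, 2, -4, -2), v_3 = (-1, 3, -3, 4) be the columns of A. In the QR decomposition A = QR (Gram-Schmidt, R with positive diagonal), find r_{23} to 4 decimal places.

v_1 = (2, -1, 1, -2); ‖v_1‖ = 3.1623, so e_1 = (0.6325, -0.3162, 0.3162, -0.6325).
e_1·v_2 = 0.6325·(-4) + (-0.3162)·2 + 0.3162·(-4) + (-0.6325)·(-2) = -3.1623.
u_2 = v_2 + 3.1623·e_1 = (-2.0000, 1.0000, -3.0000, -4.0000).
‖u_2‖ = 5.4772, so e_2 = (-0.3651, 0.1826, -0.5477, -0.7303).
r_{23} = e_2·v_3 = -0.3651.

r_{23} = -0.3651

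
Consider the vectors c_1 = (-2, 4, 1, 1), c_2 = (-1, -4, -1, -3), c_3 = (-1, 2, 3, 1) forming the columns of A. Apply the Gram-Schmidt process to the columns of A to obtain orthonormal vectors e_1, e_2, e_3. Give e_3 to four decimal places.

e_3 = (-0.0244, -0.2623, 0.9640, 0.0366)

c_1 = (-2, 4, 1, 1); ‖c_1‖ = 4.6904, so e_1 = (-0.4264, 0.8528, 0.2132, 0.2132).
e_1·c_2 = (-0.4264)·(-1) + 0.8528·(-4) + 0.2132·(-1) + 0.2132·(-3) = -3.8376.
u_2 = c_2 + 3.8376·e_1 = (-2.6364, -0.7273, -0.1818, -2.1818).
‖u_2‖ = 3.5032, so e_2 = (-0.7525, -0.2076, -0.0519, -0.6228).
e_1·c_3 = (-0.4264)·(-1) + 0.8528·2 + 0.2132·3 + 0.2132·1 = 2.9848; e_2·c_3 = (-0.7525)·(-1) + (-0.2076)·2 + (-0.0519)·3 + (-0.6228)·1 = -0.4411.
u_3 = c_3 − 2.9848·e_1 + 0.4411·e_2 = (-0.0593, -0.6370, 2.3407, 0.0889).
‖u_3‖ = 2.4282, so e_3 = (-0.0244, -0.2623, 0.9640, 0.0366).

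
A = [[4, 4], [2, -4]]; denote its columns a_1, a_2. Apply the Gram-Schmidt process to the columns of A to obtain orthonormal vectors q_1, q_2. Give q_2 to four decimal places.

q_2 = (0.4472, -0.8944)

q_1 = a_1/‖a_1‖ = (4, 2)/4.4721 = (0.8944, 0.4472).
r_{12} = q_1·a_2 = 1.7889.
u_2 = a_2 − 1.7889·q_1 = (2.4000, -4.8000).
‖u_2‖ = 5.3666, so q_2 = (0.4472, -0.8944).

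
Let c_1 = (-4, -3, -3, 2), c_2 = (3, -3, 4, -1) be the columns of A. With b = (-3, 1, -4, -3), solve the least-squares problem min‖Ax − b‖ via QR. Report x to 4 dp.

x = (0.0961, -0.6676)

c_1 = (-4, -3, -3, 2); ‖c_1‖ = 6.1644, so e_1 = (-0.6489, -0.4867, -0.4867, 0.3244).
e_1·c_2 = (-0.6489)·3 + (-0.4867)·(-3) + (-0.4867)·4 + 0.3244·(-1) = -2.7578.
u_2 = c_2 + 2.7578·e_1 = (1.2105, -4.3421, 2.6579, -0.1053).
‖u_2‖ = 5.2340, so e_2 = (0.2313, -0.8296, 0.5078, -0.0201).
Qᵀb = (2.4333, -3.4944).
Back-substitute: x_2 = -3.4944/5.2340 = -0.6676.
x_1 = (2.4333 + 2.7578·(-0.6676))/6.1644 = 0.0961.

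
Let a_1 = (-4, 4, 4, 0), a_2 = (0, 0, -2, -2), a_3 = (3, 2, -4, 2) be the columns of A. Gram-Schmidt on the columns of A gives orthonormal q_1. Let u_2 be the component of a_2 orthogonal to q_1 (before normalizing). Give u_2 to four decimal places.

u_2 = (-0.6667, 0.6667, -1.3333, -2.0000)

a_1 = (-4, 4, 4, 0); ‖a_1‖ = 6.9282, so q_1 = (-0.5774, 0.5774, 0.5774, 0.0000).
q_1·a_2 = (-0.5774)·0 + 0.5774·0 + 0.5774·(-2) + 0.0000·(-2) = -1.1547.
u_2 = a_2 + 1.1547·q_1 = (-0.6667, 0.6667, -1.3333, -2.0000).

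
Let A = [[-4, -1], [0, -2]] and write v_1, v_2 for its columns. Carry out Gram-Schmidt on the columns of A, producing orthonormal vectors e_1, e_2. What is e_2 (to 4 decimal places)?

v_1 = (-4, 0); ‖v_1‖ = 4.0000, so e_1 = (-1.0000, 0.0000).
e_1·v_2 = (-1.0000)·(-1) + 0.0000·(-2) = 1.0000.
u_2 = v_2 − 1.0000·e_1 = (0.0000, -2.0000).
‖u_2‖ = 2.0000, so e_2 = (0.0000, -1.0000).

e_2 = (0.0000, -1.0000)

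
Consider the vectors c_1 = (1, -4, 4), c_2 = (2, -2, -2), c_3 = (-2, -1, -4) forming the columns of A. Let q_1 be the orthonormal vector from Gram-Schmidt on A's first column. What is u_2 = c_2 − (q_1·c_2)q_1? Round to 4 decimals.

q_1 = c_1/‖c_1‖ = (1, -4, 4)/5.7446 = (0.1741, -0.6963, 0.6963).
r_{12} = q_1·c_2 = 0.3482.
u_2 = c_2 − 0.3482·q_1 = (1.9394, -1.7576, -2.2424).

u_2 = (1.9394, -1.7576, -2.2424)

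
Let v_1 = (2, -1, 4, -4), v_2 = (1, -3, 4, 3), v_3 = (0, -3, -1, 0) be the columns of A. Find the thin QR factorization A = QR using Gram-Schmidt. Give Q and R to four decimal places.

v_1 = (2, -1, 4, -4); ‖v_1‖ = 6.0828, so e_1 = (0.3288, -0.1644, 0.6576, -0.6576).
e_1·v_2 = 0.3288·1 + (-0.1644)·(-3) + 0.6576·4 + (-0.6576)·3 = 1.4796.
u_2 = v_2 − 1.4796·e_1 = (0.5135, -2.7568, 3.0270, 3.9730).
‖u_2‖ = 5.7281, so e_2 = (0.0896, -0.4813, 0.5285, 0.6936).
e_1·v_3 = 0.3288·0 + (-0.1644)·(-3) + 0.6576·(-1) + (-0.6576)·0 = -0.1644; e_2·v_3 = 0.0896·0 + (-0.4813)·(-3) + 0.5285·(-1) + 0.6936·0 = 0.9154.
u_3 = v_3 + 0.1644·e_1 − 0.9154·e_2 = (-0.0280, -2.5865, -1.3756, -0.7430).
‖u_3‖ = 3.0224, so e_3 = (-0.0093, -0.8558, -0.4551, -0.2458).

Q = [[0.3288, 0.0896, -0.0093], [-0.1644, -0.4813, -0.8558], [0.6576, 0.5285, -0.4551], [-0.6576, 0.6936, -0.2458]], R = [[6.0828, 1.4796, -0.1644], [0.0000, 5.7281, 0.9154], [0.0000, 0.0000, 3.0224]]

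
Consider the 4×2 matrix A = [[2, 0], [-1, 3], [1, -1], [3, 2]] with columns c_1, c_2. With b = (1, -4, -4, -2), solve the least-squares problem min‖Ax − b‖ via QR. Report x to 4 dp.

x = (-0.1553, -0.8350)

c_1 = (2, -1, 1, 3); ‖c_1‖ = 3.8730, so e_1 = (0.5164, -0.2582, 0.2582, 0.7746).
e_1·c_2 = 0.5164·0 + (-0.2582)·3 + 0.2582·(-1) + 0.7746·2 = 0.5164.
u_2 = c_2 − 0.5164·e_1 = (-0.2667, 3.1333, -1.1333, 1.6000).
‖u_2‖ = 3.7059, so e_2 = (-0.0720, 0.8455, -0.3058, 0.4317).
Qᵀb = (-1.0328, -3.0942).
Back-substitute: x_2 = -3.0942/3.7059 = -0.8350.
x_1 = (-1.0328 − 0.5164·(-0.8350))/3.8730 = -0.1553.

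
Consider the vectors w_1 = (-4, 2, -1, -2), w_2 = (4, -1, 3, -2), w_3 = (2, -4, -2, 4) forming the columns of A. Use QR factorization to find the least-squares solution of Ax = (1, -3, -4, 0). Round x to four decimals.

w_1 = (-4, 2, -1, -2); ‖w_1‖ = 5.0000, so e_1 = (-0.8000, 0.4000, -0.2000, -0.4000).
e_1·w_2 = (-0.8000)·4 + 0.4000·(-1) + (-0.2000)·3 + (-0.4000)·(-2) = -3.4000.
u_2 = w_2 + 3.4000·e_1 = (1.2800, 0.3600, 2.3200, -3.3600).
‖u_2‖ = 4.2942, so e_2 = (0.2981, 0.0838, 0.5403, -0.7825).
e_1·w_3 = (-0.8000)·2 + 0.4000·(-4) + (-0.2000)·(-2) + (-0.4000)·4 = -4.4000; e_2·w_3 = 0.2981·2 + 0.0838·(-4) + 0.5403·(-2) + (-0.7825)·4 = -3.9495.
u_3 = w_3 + 4.4000·e_1 + 3.9495·e_2 = (-0.3427, -1.9089, -0.7462, -0.8503).
‖u_3‖ = 2.2453, so e_3 = (-0.1526, -0.8502, -0.3323, -0.3787).
Qᵀb = (-1.2000, -2.1145, 3.7273).
Back-substitute: x_3 = 3.7273/2.2453 = 1.6601.
x_2 = (-2.1145 + 3.9495·1.6601)/4.2942 = 1.0344.
x_1 = (-1.2000 + 3.4000·1.0344 + 4.4000·1.6601)/5.0000 = 1.9243.

x = (1.9243, 1.0344, 1.6601)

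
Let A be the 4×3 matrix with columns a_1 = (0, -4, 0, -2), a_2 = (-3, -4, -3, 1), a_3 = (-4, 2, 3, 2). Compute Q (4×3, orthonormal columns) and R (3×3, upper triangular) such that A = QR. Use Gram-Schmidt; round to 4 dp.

Q = [[0.0000, -0.5976, -0.6763], [-0.8944, -0.2390, -0.0288], [0.0000, -0.5976, 0.7338], [-0.4472, 0.4781, 0.0576]], R = [[4.4721, 3.1305, -2.6833], [0.0000, 5.0200, 1.0757], [0.0000, 0.0000, 4.9642]]

a_1 = (0, -4, 0, -2); ‖a_1‖ = 4.4721, so e_1 = (0.0000, -0.8944, 0.0000, -0.4472).
e_1·a_2 = 0.0000·(-3) + (-0.8944)·(-4) + 0.0000·(-3) + (-0.4472)·1 = 3.1305.
u_2 = a_2 − 3.1305·e_1 = (-3.0000, -1.2000, -3.0000, 2.4000).
‖u_2‖ = 5.0200, so e_2 = (-0.5976, -0.2390, -0.5976, 0.4781).
e_1·a_3 = 0.0000·(-4) + (-0.8944)·2 + 0.0000·3 + (-0.4472)·2 = -2.6833; e_2·a_3 = (-0.5976)·(-4) + (-0.2390)·2 + (-0.5976)·3 + 0.4781·2 = 1.0757.
u_3 = a_3 + 2.6833·e_1 − 1.0757·e_2 = (-3.3571, -0.1429, 3.6429, 0.2857).
‖u_3‖ = 4.9642, so e_3 = (-0.6763, -0.0288, 0.7338, 0.0576).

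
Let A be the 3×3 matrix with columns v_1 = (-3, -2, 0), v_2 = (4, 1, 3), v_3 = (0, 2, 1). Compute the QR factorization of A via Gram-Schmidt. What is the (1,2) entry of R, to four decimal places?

r_{12} = -3.8829

v_1 = (-3, -2, 0); ‖v_1‖ = 3.6056, so e_1 = (-0.8321, -0.5547, 0.0000).
r_{12} = e_1·v_2 = -3.8829.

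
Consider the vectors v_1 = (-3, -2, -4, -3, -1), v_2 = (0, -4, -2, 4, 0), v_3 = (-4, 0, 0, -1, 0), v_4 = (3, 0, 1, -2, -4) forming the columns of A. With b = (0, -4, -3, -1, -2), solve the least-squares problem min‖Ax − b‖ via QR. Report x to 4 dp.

q_1 = v_1/‖v_1‖ = (-3, -2, -4, -3, -1)/6.2450 = (-0.4804, -0.3203, -0.6405, -0.4804, -0.1601).
r_{12} = q_1·v_2 = 0.6405.
u_2 = v_2 − 0.6405·q_1 = (0.3077, -3.7949, -1.5897, 4.3077, 0.1026).
‖u_2‖ = 5.9657, so q_2 = (0.0516, -0.6361, -0.2665, 0.7221, 0.0172).
r_{13} = q_1·v_3 = 2.4019; r_{23} = q_2·v_3 = -0.9284.
u_3 = v_3 − 2.4019·q_1 + 0.9284·q_2 = (-2.7983, 0.1787, 1.2911, 0.8242, 0.4006).
‖u_3‖ = 3.2201, so q_3 = (-0.8690, 0.0555, 0.4009, 0.2560, 0.1244).
r_{14} = q_1·v_4 = -0.4804; r_{24} = q_2·v_4 = -1.6247; r_{34} = q_3·v_4 = -3.2156.
u_4 = v_4 + 0.4804·q_1 + 1.6247·q_2 + 3.2156·q_3 = (0.0586, -1.0089, 1.5486, -0.2346, -3.6490).
‖u_4‖ = 4.0975, so q_4 = (0.0143, -0.2462, 0.3779, -0.0572, -0.8905).
Qᵀb = (4.0032, 2.5874, -1.9295, 1.6894).
Back-substitute: x_4 = 1.6894/4.0975 = 0.4123.
x_3 = (-1.9295 + 3.2156·0.4123)/3.2201 = -0.1875.
x_2 = (2.5874 + 0.9284·(-0.1875) + 1.6247·0.4123)/5.9657 = 0.5168.
x_1 = (4.0032 − 0.6405·0.5168 − 2.4019·(-0.1875) + 0.4804·0.4123)/6.2450 = 0.6919.

x = (0.6919, 0.5168, -0.1875, 0.4123)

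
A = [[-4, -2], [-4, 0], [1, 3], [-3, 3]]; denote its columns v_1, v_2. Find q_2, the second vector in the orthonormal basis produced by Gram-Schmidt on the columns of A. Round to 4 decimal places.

v_1 = (-4, -4, 1, -3); ‖v_1‖ = 6.4807, so q_1 = (-0.6172, -0.6172, 0.1543, -0.4629).
q_1·v_2 = (-0.6172)·(-2) + (-0.6172)·0 + 0.1543·3 + (-0.4629)·3 = 0.3086.
u_2 = v_2 − 0.3086·q_1 = (-1.8095, 0.1905, 2.9524, 3.1429).
‖u_2‖ = 4.6803, so q_2 = (-0.3866, 0.0407, 0.6308, 0.6715).

q_2 = (-0.3866, 0.0407, 0.6308, 0.6715)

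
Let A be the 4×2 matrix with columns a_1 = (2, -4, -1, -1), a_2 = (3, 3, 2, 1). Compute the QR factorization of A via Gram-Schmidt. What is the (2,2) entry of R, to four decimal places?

a_1 = (2, -4, -1, -1); ‖a_1‖ = 4.6904, so q_1 = (0.4264, -0.8528, -0.2132, -0.2132).
q_1·a_2 = 0.4264·3 + (-0.8528)·3 + (-0.2132)·2 + (-0.2132)·1 = -1.9188.
u_2 = a_2 + 1.9188·q_1 = (3.8182, 1.3636, 1.5909, 0.5909).
r_{22} = ‖u_2‖ = 4.3952.

r_{22} = 4.3952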